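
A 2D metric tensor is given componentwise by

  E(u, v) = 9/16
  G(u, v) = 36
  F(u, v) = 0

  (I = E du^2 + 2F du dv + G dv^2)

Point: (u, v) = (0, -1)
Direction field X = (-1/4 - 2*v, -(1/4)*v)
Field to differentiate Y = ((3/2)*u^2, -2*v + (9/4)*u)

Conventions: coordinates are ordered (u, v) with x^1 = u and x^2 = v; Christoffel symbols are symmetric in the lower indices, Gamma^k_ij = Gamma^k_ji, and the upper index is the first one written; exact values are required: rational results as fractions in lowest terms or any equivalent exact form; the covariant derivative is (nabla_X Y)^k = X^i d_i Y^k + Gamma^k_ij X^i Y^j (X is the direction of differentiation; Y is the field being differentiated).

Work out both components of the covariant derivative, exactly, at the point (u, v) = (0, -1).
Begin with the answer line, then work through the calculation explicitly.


Answer: (nabla_X Y)^u = 0, (nabla_X Y)^v = 55/16

E = 9/16, F = 0, G = 36 at the point
E_u = 0, E_v = 0, F_u = 0, F_v = 0, G_u = 0, G_v = 0
EG - F^2 = 81/4;  g^inv = (4/81) * [[36, 0], [0, 9/16]]
first-kind symbols [ij,l] = (1/2)(d_i g_jl + d_j g_il - d_l g_ij): [uu,u] = E_u/2 = 0, [uu,v] = F_u - E_v/2 = 0, [uv,u] = E_v/2 = 0, [uv,v] = G_u/2 = 0, [vv,u] = F_v - G_u/2 = 0, [vv,v] = G_v/2 = 0
Gamma^u_ij = (G*[ij,u] - F*[ij,v])/(EG - F^2), Gamma^v_ij = (E*[ij,v] - F*[ij,u])/(EG - F^2)
Gamma_uuu = 0, Gamma_uuv = 0, Gamma_uvv = 0, Gamma_vuu = 0, Gamma_vuv = 0, Gamma_vvv = 0
X = (7/4, 1/4), Y = (0, 2) at the point


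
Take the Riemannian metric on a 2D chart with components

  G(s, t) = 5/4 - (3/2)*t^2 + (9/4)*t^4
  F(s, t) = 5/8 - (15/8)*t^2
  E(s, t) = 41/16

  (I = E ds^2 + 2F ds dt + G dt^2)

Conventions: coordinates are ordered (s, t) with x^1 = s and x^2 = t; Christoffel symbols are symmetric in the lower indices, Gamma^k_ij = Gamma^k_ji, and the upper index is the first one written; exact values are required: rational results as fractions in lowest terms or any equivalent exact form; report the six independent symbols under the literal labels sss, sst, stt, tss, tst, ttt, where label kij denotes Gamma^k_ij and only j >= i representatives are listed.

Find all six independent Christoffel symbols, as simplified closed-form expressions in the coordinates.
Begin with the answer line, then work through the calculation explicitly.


Answer: Gamma_sss = 0, Gamma_sst = 0, Gamma_stt = -20*t/(12*t^4 - 8*t^2 + 15), Gamma_tss = 0, Gamma_tst = 0, Gamma_ttt = (24*t^3 - 8*t)/(12*t^4 - 8*t^2 + 15)

E = 41/16; F = 5/8 - (15/8)*t^2; G = 5/4 - (3/2)*t^2 + (9/4)*t^4
Gamma^k_ij = (1/2) g^{kl} (d_i g_jl + d_j g_il - d_l g_ij), with g^inv = (1/(EG-F^2)) [[G, -F], [-F, E]]
first partials: E_s = 0, E_t = 0, F_s = 0, F_t = -(15/4)*t, G_s = 0, G_t = -3*t + 9*t^3
D = EG - F^2 = 45/16 - (3/2)*t^2 + (9/4)*t^4
expanded: Gamma^s_ss = (G E_s - 2F F_s + F E_t)/(2D), Gamma^s_st = (G E_t - F G_s)/(2D), Gamma^s_tt = (2G F_t - G G_s - F G_t)/(2D), Gamma^t_ss = (2E F_s - E E_t - F E_s)/(2D), Gamma^t_st = (E G_s - F E_t)/(2D), Gamma^t_tt = (E G_t - 2F F_t + F G_s)/(2D); substitute and cancel common factors


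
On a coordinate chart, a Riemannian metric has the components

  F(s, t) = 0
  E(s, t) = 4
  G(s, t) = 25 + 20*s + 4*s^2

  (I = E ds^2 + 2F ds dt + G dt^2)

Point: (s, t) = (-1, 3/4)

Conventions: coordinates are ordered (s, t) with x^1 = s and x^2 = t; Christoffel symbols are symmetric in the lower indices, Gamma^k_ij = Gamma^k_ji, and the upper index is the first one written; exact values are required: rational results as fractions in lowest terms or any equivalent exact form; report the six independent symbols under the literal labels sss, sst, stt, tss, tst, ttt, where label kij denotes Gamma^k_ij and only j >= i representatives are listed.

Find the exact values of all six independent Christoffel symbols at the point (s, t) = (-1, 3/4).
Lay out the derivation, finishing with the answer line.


E = 4, F = 0, G = 9 at the point
E_s = 0, E_t = 0, F_s = 0, F_t = 0, G_s = 12, G_t = 0
EG - F^2 = 36;  g^inv = (1/36) * [[9, 0], [0, 4]]
first-kind symbols [ij,l] = (1/2)(d_i g_jl + d_j g_il - d_l g_ij): [ss,s] = E_s/2 = 0, [ss,t] = F_s - E_t/2 = 0, [st,s] = E_t/2 = 0, [st,t] = G_s/2 = 6, [tt,s] = F_t - G_s/2 = -6, [tt,t] = G_t/2 = 0
Gamma^s_ij = (G*[ij,s] - F*[ij,t])/(EG - F^2), Gamma^t_ij = (E*[ij,t] - F*[ij,s])/(EG - F^2)

Answer: Gamma_sss = 0, Gamma_sst = 0, Gamma_stt = -3/2, Gamma_tss = 0, Gamma_tst = 2/3, Gamma_ttt = 0


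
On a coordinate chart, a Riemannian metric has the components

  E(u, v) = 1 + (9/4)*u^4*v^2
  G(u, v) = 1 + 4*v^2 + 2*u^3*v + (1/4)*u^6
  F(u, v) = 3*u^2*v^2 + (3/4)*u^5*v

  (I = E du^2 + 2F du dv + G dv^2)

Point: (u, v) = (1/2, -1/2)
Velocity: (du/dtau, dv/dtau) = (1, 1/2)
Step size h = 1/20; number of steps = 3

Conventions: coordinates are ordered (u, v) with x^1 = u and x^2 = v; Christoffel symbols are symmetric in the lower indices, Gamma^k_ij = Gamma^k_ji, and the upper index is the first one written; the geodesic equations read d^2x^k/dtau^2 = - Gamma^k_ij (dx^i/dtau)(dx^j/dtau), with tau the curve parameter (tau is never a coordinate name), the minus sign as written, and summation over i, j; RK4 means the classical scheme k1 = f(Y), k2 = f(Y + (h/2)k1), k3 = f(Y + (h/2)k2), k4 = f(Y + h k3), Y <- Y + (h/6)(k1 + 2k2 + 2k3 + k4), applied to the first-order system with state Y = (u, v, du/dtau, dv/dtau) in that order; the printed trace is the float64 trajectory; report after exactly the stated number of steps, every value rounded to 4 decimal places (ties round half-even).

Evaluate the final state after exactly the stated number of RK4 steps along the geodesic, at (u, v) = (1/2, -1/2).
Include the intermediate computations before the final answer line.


f(Y) = (du/dtau, dv/dtau, -Gamma^u_ij Y'^i Y'^j, -Gamma^v_ij Y'^i Y'^j) with the Gammas evaluated at the stage position; h = 0.050000; intermediate values shown to 6 dp
step 0: u = 0.5000, v = -0.5000, du/dtau = 1.0000, dv/dtau = 0.5000
step 1:
  k1: at (u, v) = (0.500000, -0.500000), (du/dtau, dv/dtau) = (1.000000, 0.500000); Gamma_uuu = 0.073469, Gamma_uuv = -0.036735, Gamma_uvv = -0.195918, Gamma_vuu = 0.367347, Gamma_vuv = -0.183673, Gamma_vvv = -0.979592; k1 = (1.000000, 0.500000, 0.012245, 0.061224)
  k2: at (u, v) = (0.525000, -0.487500), (du/dtau, dv/dtau) = (1.000306, 0.501531); Gamma_uuu = 0.083407, Gamma_uuv = -0.044911, Gamma_uvv = -0.217259, Gamma_vuu = 0.373540, Gamma_vuv = -0.201137, Gamma_vvv = -0.972998; k2 = (1.000306, 0.501531, 0.016252, 0.072787)
  k3: at (u, v) = (0.525008, -0.487462), (du/dtau, dv/dtau) = (1.000406, 0.501820); Gamma_uuu = 0.083404, Gamma_uuv = -0.044914, Gamma_uvv = -0.217266, Gamma_vuu = 0.373513, Gamma_vuv = -0.201141, Gamma_vvv = -0.972989; k3 = (1.000406, 0.501820, 0.016336, 0.073160)
  k4: at (u, v) = (0.550020, -0.474909), (du/dtau, dv/dtau) = (1.000817, 0.503658); Gamma_uuu = 0.093952, Gamma_uuv = -0.054406, Gamma_uvv = -0.239787, Gamma_vuu = 0.377813, Gamma_vuv = -0.218784, Gamma_vvv = -0.964265; k4 = (1.000817, 0.503658, 0.021570, 0.086740)
  Y <- Y + (h/6)(k1 + 2k2 + 2k3 + k4): u = 0.5500, v = -0.4749, du/dtau = 1.0008, dv/dtau = 0.5037
step 2:
  k1: at (u, v) = (0.550019, -0.474914), (du/dtau, dv/dtau) = (1.000825, 0.503665); Gamma_uuu = 0.093952, Gamma_uuv = -0.054405, Gamma_uvv = -0.239786, Gamma_vuu = 0.377816, Gamma_vuv = -0.218783, Gamma_vvv = -0.964267; k1 = (1.000825, 0.503665, 0.021571, 0.086743)
  k2: at (u, v) = (0.575039, -0.462322), (du/dtau, dv/dtau) = (1.001364, 0.505834); Gamma_uuu = 0.105064, Gamma_uuv = -0.065339, Gamma_uvv = -0.263463, Gamma_vuu = 0.380080, Gamma_vuv = -0.236373, Gamma_vvv = -0.953106; k2 = (1.001364, 0.505834, 0.028253, 0.102209)
  k3: at (u, v) = (0.575053, -0.462268), (du/dtau, dv/dtau) = (1.001531, 0.506221); Gamma_uuu = 0.105058, Gamma_uuv = -0.065345, Gamma_uvv = -0.263474, Gamma_vuu = 0.380035, Gamma_vuv = -0.236378, Gamma_vvv = -0.953083; k3 = (1.001531, 0.506221, 0.028397, 0.102722)
  k4: at (u, v) = (0.600095, -0.449603), (du/dtau, dv/dtau) = (1.002245, 0.508802); Gamma_uuu = 0.116669, Gamma_uuv = -0.077860, Gamma_uvv = -0.288280, Gamma_vuu = 0.380063, Gamma_vuv = -0.253639, Gamma_vvv = -0.939107; k4 = (1.002245, 0.508802, 0.036845, 0.120028)
  Y <- Y + (h/6)(k1 + 2k2 + 2k3 + k4): u = 0.6001, v = -0.4496, du/dtau = 1.0023, dv/dtau = 0.5088
step 3:
  k1: at (u, v) = (0.600093, -0.449609), (du/dtau, dv/dtau) = (1.002256, 0.508804); Gamma_uuu = 0.116669, Gamma_uuv = -0.077859, Gamma_uvv = -0.288278, Gamma_vuu = 0.380068, Gamma_vuv = -0.253638, Gamma_vvv = -0.939111; k1 = (1.002256, 0.508804, 0.036842, 0.120020)
  k2: at (u, v) = (0.625149, -0.436889), (du/dtau, dv/dtau) = (1.003177, 0.511805); Gamma_uuu = 0.128700, Gamma_uuv = -0.092079, Gamma_uvv = -0.314146, Gamma_vuu = 0.377699, Gamma_vuv = -0.270227, Gamma_vvv = -0.921936; k2 = (1.003177, 0.511805, 0.047322, 0.138878)
  k3: at (u, v) = (0.625172, -0.436814), (du/dtau, dv/dtau) = (1.003439, 0.512276); Gamma_uuu = 0.128690, Gamma_uuv = -0.092091, Gamma_uvv = -0.314165, Gamma_vuu = 0.377626, Gamma_vuv = -0.270231, Gamma_vvv = -0.921881; k3 = (1.003439, 0.512276, 0.047545, 0.139516)
  k4: at (u, v) = (0.650264, -0.423995), (du/dtau, dv/dtau) = (1.004633, 0.515780); Gamma_uuu = 0.141037, Gamma_uuv = -0.108151, Gamma_uvv = -0.341028, Gamma_vuu = 0.372624, Gamma_vuv = -0.285739, Gamma_vvv = -0.901008; k4 = (1.004633, 0.515780, 0.060458, 0.159732)
  Y <- Y + (h/6)(k1 + 2k2 + 2k3 + k4): u = 0.6503, v = -0.4240, du/dtau = 1.0046, dv/dtau = 0.5158

Answer: u = 0.6503, v = -0.4240, du/dtau = 1.0046, dv/dtau = 0.5158


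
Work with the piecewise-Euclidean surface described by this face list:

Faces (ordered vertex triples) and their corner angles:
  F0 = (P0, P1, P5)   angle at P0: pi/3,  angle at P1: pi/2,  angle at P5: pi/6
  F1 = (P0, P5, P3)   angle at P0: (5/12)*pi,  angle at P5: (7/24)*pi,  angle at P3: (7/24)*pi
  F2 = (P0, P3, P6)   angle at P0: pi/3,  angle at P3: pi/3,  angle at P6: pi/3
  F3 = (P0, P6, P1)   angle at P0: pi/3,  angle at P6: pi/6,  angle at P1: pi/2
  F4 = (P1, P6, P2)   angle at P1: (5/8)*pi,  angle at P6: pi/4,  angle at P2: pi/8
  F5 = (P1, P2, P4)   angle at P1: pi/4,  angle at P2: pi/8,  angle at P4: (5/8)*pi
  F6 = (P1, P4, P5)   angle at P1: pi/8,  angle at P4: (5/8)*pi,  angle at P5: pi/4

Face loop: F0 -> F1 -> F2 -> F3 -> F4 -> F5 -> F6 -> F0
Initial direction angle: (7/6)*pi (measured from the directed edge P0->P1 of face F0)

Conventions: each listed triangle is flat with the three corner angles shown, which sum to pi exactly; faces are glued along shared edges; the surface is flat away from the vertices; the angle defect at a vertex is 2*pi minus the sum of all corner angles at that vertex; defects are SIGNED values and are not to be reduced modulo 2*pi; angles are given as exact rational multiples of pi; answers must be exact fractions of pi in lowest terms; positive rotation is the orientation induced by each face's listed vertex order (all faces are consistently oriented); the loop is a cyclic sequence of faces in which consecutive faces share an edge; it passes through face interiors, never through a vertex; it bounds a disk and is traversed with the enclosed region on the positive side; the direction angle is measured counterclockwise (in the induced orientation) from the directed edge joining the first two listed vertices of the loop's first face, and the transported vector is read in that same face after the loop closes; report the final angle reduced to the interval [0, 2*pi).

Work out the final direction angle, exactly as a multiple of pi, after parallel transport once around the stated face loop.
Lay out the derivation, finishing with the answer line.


enclosed vertex P0: corner angles sum to (17/12)*pi, defect = 2*pi - (17/12)*pi = (7/12)*pi
enclosed vertex P1: corner angles sum to 2*pi, defect = 2*pi - 2*pi = 0
by Gauss-Bonnet the loop rotates the vector by the enclosed defect sum (positive orientation, mod 2*pi)
final angle = (7/6)*pi + (7/12)*pi = (7/4)*pi (mod 2*pi)

Answer: final direction angle = (7/4)*pi


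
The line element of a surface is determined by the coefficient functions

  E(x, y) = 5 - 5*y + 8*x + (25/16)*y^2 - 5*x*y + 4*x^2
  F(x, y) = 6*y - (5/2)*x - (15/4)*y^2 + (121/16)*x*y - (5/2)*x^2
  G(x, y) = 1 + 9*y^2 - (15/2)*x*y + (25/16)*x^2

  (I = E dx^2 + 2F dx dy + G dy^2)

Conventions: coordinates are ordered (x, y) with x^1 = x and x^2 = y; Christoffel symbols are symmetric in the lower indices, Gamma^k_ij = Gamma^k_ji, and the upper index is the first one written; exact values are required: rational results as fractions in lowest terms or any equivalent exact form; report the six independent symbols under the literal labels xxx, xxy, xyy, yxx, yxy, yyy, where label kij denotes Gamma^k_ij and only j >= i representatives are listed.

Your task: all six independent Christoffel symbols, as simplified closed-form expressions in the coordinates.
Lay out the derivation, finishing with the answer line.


E = 5 - 5*y + 8*x + (25/16)*y^2 - 5*x*y + 4*x^2; F = 6*y - (5/2)*x - (15/4)*y^2 + (121/16)*x*y - (5/2)*x^2; G = 1 + 9*y^2 - (15/2)*x*y + (25/16)*x^2
Gamma^k_ij = (1/2) g^{kl} (d_i g_jl + d_j g_il - d_l g_ij), with g^inv = (1/(EG-F^2)) [[G, -F], [-F, E]]
first partials: E_x = 8 - 5*y + 8*x, E_y = -5 + (25/8)*y - 5*x, F_x = -5/2 + (121/16)*y - 5*x, F_y = 6 - (15/2)*y + (121/16)*x, G_x = -(15/2)*y + (25/8)*x, G_y = 18*y - (15/2)*x
D = EG - F^2 = 5 - 5*y + 8*x + (169/16)*y^2 - (25/2)*x*y + (89/16)*x^2
expanded: Gamma^x_xx = (G E_x - 2F F_x + F E_y)/(2D), Gamma^x_xy = (G E_y - F G_x)/(2D), Gamma^x_yy = (2G F_y - G G_x - F G_y)/(2D), Gamma^y_xx = (2E F_x - E E_y - F E_x)/(2D), Gamma^y_xy = (E G_x - F E_y)/(2D), Gamma^y_yy = (E G_y - 2F F_y + F G_x)/(2D); substitute and cancel common factors

Answer: Gamma_xxx = (64*x - 40*y + 64)/(89*x^2 - 200*x*y + 128*x + 169*y^2 - 80*y + 80), Gamma_xxy = (-40*x + 25*y - 40)/(89*x^2 - 200*x*y + 128*x + 169*y^2 - 80*y + 80), Gamma_xyy = (96*x - 60*y + 96)/(89*x^2 - 200*x*y + 128*x + 169*y^2 - 80*y + 80), Gamma_yxx = (-40*x + 96*y)/(89*x^2 - 200*x*y + 128*x + 169*y^2 - 80*y + 80), Gamma_yxy = (25*x - 60*y)/(89*x^2 - 200*x*y + 128*x + 169*y^2 - 80*y + 80), Gamma_yyy = (-60*x + 144*y)/(89*x^2 - 200*x*y + 128*x + 169*y^2 - 80*y + 80)


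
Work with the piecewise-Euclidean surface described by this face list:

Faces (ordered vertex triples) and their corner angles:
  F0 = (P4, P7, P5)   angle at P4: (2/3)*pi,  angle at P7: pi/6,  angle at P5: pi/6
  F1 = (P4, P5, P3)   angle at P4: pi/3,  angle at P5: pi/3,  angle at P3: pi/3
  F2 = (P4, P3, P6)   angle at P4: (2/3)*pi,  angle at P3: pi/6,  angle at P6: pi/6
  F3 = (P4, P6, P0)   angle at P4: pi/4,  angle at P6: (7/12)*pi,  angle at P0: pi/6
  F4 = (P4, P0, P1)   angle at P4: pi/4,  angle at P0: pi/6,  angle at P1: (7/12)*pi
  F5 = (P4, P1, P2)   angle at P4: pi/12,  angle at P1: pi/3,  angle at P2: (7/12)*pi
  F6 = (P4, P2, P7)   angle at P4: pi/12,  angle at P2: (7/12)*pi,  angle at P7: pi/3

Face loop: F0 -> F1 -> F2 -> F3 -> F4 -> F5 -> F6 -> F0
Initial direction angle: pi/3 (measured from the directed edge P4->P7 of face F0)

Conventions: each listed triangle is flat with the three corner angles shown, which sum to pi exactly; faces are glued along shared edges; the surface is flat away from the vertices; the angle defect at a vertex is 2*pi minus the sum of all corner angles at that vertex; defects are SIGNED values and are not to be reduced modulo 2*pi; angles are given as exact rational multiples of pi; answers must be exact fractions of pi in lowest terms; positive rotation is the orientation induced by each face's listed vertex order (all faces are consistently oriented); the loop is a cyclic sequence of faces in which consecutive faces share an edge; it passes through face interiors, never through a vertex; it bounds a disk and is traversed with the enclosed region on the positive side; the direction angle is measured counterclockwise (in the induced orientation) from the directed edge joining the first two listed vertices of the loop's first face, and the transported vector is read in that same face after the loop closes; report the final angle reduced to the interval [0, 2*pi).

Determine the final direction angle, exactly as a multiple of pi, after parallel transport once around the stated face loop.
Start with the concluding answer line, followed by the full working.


Answer: final direction angle = 0

enclosed vertex P4: corner angles sum to (7/3)*pi, defect = 2*pi - (7/3)*pi = -pi/3
the rotation equals the total enclosed defect, so the final angle is initial + defects (mod 2*pi)
final angle = pi/3 - pi/3 = 0 (mod 2*pi)


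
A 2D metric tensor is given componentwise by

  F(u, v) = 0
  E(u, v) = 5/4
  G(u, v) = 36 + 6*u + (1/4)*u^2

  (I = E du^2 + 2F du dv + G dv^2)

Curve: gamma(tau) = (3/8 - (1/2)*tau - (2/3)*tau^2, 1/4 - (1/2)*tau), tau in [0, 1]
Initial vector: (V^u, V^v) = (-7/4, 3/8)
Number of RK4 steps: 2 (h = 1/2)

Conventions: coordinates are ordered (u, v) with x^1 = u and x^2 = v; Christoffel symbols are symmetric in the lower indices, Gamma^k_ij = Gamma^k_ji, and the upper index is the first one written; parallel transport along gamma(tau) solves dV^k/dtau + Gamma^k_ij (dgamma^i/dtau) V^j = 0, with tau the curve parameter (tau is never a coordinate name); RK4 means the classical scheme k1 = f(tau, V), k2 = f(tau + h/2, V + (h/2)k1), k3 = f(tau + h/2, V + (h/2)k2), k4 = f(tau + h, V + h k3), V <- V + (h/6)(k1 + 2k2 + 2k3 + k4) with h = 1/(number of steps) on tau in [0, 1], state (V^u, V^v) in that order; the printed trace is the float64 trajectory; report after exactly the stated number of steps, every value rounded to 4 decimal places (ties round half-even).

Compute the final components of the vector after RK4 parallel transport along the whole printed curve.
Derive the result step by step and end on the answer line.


gamma'(tau) = (-1/2 - (4/3)*tau, -1/2); f(tau, V)^k = -Gamma^k_ij(gamma(tau)) gamma'^i(tau) V^j; h = 1/2; intermediate values shown to 6 dp
curve data and Christoffel symbols at the stage parameters:
  tau = 0.000000: gamma = (0.375000, 0.250000), gamma' = (-0.500000, -0.500000); Gamma_uuu = 0.000000, Gamma_uuv = 0.000000, Gamma_uvv = -2.475000, Gamma_vuu = 0.000000, Gamma_vuv = 0.080808, Gamma_vvv = 0.000000
  tau = 0.250000: gamma = (0.208333, 0.125000), gamma' = (-0.833333, -0.500000); Gamma_uuu = 0.000000, Gamma_uuv = 0.000000, Gamma_uvv = -2.441667, Gamma_vuu = 0.000000, Gamma_vuv = 0.081911, Gamma_vvv = 0.000000
  tau = 0.500000: gamma = (-0.041667, 0.000000), gamma' = (-1.166667, -0.500000); Gamma_uuu = 0.000000, Gamma_uuv = 0.000000, Gamma_uvv = -2.391667, Gamma_vuu = 0.000000, Gamma_vuv = 0.083624, Gamma_vvv = 0.000000
  tau = 0.750000: gamma = (-0.375000, -0.125000), gamma' = (-1.500000, -0.500000); Gamma_uuu = 0.000000, Gamma_uuv = 0.000000, Gamma_uvv = -2.325000, Gamma_vuu = 0.000000, Gamma_vuv = 0.086022, Gamma_vvv = 0.000000
  tau = 1.000000: gamma = (-0.791667, -0.250000), gamma' = (-1.833333, -0.500000); Gamma_uuu = 0.000000, Gamma_uuv = 0.000000, Gamma_uvv = -2.241667, Gamma_vuu = 0.000000, Gamma_vuv = 0.089219, Gamma_vvv = 0.000000
step 0: V^u = -1.7500, V^v = 0.3750
step 1: k1 = (-0.464063, -0.055556), k2 = (-0.440856, -0.051775), k3 = (-0.442010, -0.051473), k4 = (-0.417661, -0.048337); V <- V + (h/6)(k1 + 2k2 + 2k3 + k4): V^u = -1.9706, V^v = 0.3491
step 2: k1 = (-0.417507, -0.048333), k2 = (-0.391822, -0.045757), k3 = (-0.392571, -0.045397), k4 = (-0.365880, -0.043270); V <- V + (h/6)(k1 + 2k2 + 2k3 + k4): V^u = -2.1666, V^v = 0.3263

Answer: V^u = -2.1666, V^v = 0.3263


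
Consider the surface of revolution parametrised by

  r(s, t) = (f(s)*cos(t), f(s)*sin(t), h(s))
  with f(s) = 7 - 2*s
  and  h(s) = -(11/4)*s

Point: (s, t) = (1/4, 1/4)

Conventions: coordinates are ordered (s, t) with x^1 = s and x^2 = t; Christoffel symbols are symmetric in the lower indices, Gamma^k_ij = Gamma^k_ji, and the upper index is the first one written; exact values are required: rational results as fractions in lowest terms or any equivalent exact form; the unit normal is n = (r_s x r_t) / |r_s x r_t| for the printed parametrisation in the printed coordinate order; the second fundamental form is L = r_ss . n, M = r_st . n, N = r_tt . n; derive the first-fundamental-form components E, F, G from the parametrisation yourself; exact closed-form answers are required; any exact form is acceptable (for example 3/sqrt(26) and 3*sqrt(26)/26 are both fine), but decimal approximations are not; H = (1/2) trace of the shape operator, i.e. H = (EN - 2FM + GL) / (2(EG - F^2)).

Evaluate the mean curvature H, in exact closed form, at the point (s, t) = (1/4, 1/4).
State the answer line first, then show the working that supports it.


Answer: H = -11*sqrt(185)/2405

f = 13/2, f' = -2, f'' = 0, h' = -11/4, h'' = 0
E = 185/16, F = 0, G = 169/4; answer radicand W^2 = 185/16
unnormalised second-form numerators: l = 0, m = 0, n = -143/8; L = l/sqrt(185/16), and similarly M = m/sqrt(W^2), N = n/sqrt(W^2)
H = (E*n - 2*F*m + G*l) / (2*(EG - F^2)*sqrt(W^2)); E*n - 2*F*m + G*l = -26455/128, EG - F^2 = 31265/64, so H = (-11/52)/sqrt(185/16)


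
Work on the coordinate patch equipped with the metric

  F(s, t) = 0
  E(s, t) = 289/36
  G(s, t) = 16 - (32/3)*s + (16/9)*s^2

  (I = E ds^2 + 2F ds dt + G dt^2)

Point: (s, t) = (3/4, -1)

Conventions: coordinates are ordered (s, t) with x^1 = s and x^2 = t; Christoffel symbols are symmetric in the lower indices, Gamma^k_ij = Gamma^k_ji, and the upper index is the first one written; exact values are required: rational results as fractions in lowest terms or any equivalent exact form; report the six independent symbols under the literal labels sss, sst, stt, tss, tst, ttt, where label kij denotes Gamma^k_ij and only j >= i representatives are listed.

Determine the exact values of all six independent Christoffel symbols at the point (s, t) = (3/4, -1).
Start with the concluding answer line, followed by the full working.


Answer: Gamma_sss = 0, Gamma_sst = 0, Gamma_stt = 144/289, Gamma_tss = 0, Gamma_tst = -4/9, Gamma_ttt = 0

E = 289/36, F = 0, G = 9 at the point
E_s = 0, E_t = 0, F_s = 0, F_t = 0, G_s = -8, G_t = 0
EG - F^2 = 289/4;  g^inv = (4/289) * [[9, 0], [0, 289/36]]
first-kind symbols [ij,l] = (1/2)(d_i g_jl + d_j g_il - d_l g_ij): [ss,s] = E_s/2 = 0, [ss,t] = F_s - E_t/2 = 0, [st,s] = E_t/2 = 0, [st,t] = G_s/2 = -4, [tt,s] = F_t - G_s/2 = 4, [tt,t] = G_t/2 = 0
Gamma^s_ij = (G*[ij,s] - F*[ij,t])/(EG - F^2), Gamma^t_ij = (E*[ij,t] - F*[ij,s])/(EG - F^2)


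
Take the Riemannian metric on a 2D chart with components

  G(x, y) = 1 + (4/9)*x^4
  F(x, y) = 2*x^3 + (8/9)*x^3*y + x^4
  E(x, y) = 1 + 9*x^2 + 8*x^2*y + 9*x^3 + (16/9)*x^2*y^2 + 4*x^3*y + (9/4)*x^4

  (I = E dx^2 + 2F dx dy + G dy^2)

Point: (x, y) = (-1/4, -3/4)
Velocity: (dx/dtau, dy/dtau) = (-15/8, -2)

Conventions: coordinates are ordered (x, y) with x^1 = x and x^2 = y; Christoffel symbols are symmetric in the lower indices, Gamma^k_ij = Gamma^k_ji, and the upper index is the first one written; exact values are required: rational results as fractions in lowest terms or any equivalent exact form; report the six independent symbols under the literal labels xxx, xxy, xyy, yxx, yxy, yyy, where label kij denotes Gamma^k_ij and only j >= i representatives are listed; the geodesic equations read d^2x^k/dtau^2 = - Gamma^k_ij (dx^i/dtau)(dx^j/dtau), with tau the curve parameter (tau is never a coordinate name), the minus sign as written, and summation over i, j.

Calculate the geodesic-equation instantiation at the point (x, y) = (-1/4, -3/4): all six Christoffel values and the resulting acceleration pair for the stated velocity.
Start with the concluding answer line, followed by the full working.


Answer: Gamma_xxx = -4680/10753, Gamma_xxy = 1248/10753, Gamma_xyy = 0, Gamma_yxx = 480/10753, Gamma_yxy = -128/10753, Gamma_yyy = 0; accelerations (d^2x/dtau^2, d^2y/dtau^2) = (56745/86024, -1455/21506)

E = 1193/1024, F = -13/768, G = 577/576 at the point
E_x = -65/64, E_y = 13/48, F_x = 3/16, F_y = -1/72, G_x = -1/36, G_y = 0
EG - F^2 = 10753/9216;  g^inv = (9216/10753) * [[577/576, 13/768], [13/768, 1193/1024]]
first-kind symbols [ij,l] = (1/2)(d_i g_jl + d_j g_il - d_l g_ij): [xx,x] = E_x/2 = -65/128, [xx,y] = F_x - E_y/2 = 5/96, [xy,x] = E_y/2 = 13/96, [xy,y] = G_x/2 = -1/72, [yy,x] = F_y - G_x/2 = 0, [yy,y] = G_y/2 = 0
Gamma^x_ij = (G*[ij,x] - F*[ij,y])/(EG - F^2), Gamma^y_ij = (E*[ij,y] - F*[ij,x])/(EG - F^2)
Gamma_xxx = -4680/10753, Gamma_xxy = 1248/10753, Gamma_xyy = 0, Gamma_yxx = 480/10753, Gamma_yxy = -128/10753, Gamma_yyy = 0
d^2x/dtau^2 = -(Gamma_xxx*(-15/8)^2 + 2*Gamma_xxy*(-15/8)*(-2) + Gamma_xyy*(-2)^2) = 56745/86024
d^2y/dtau^2 = -(Gamma_yxx*(-15/8)^2 + 2*Gamma_yxy*(-15/8)*(-2) + Gamma_yyy*(-2)^2) = -1455/21506


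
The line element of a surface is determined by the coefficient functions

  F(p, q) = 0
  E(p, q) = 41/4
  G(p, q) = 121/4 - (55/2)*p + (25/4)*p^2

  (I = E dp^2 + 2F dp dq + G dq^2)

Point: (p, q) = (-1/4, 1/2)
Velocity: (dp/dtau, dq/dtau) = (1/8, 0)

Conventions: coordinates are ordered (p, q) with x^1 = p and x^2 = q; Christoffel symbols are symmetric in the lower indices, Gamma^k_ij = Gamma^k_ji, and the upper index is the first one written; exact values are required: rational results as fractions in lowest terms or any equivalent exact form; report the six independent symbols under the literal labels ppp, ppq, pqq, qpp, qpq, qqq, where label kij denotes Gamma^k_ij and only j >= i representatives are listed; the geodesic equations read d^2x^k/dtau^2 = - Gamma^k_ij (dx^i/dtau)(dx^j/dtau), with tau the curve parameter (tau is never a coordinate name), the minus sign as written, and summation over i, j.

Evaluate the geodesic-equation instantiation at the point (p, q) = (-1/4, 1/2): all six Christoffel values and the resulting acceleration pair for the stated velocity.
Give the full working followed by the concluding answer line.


E = 41/4, F = 0, G = 2401/64 at the point
E_p = 0, E_q = 0, F_p = 0, F_q = 0, G_p = -245/8, G_q = 0
EG - F^2 = 98441/256;  g^inv = (256/98441) * [[2401/64, 0], [0, 41/4]]
first-kind symbols [ij,l] = (1/2)(d_i g_jl + d_j g_il - d_l g_ij): [pp,p] = E_p/2 = 0, [pp,q] = F_p - E_q/2 = 0, [pq,p] = E_q/2 = 0, [pq,q] = G_p/2 = -245/16, [qq,p] = F_q - G_p/2 = 245/16, [qq,q] = G_q/2 = 0
Gamma^p_ij = (G*[ij,p] - F*[ij,q])/(EG - F^2), Gamma^q_ij = (E*[ij,q] - F*[ij,p])/(EG - F^2)
Gamma_ppp = 0, Gamma_ppq = 0, Gamma_pqq = 245/164, Gamma_qpp = 0, Gamma_qpq = -20/49, Gamma_qqq = 0
d^2p/dtau^2 = -(Gamma_ppp*(1/8)^2 + 2*Gamma_ppq*(1/8)*(0) + Gamma_pqq*(0)^2) = 0
d^2q/dtau^2 = -(Gamma_qpp*(1/8)^2 + 2*Gamma_qpq*(1/8)*(0) + Gamma_qqq*(0)^2) = 0

Answer: Gamma_ppp = 0, Gamma_ppq = 0, Gamma_pqq = 245/164, Gamma_qpp = 0, Gamma_qpq = -20/49, Gamma_qqq = 0; accelerations (d^2p/dtau^2, d^2q/dtau^2) = (0, 0)


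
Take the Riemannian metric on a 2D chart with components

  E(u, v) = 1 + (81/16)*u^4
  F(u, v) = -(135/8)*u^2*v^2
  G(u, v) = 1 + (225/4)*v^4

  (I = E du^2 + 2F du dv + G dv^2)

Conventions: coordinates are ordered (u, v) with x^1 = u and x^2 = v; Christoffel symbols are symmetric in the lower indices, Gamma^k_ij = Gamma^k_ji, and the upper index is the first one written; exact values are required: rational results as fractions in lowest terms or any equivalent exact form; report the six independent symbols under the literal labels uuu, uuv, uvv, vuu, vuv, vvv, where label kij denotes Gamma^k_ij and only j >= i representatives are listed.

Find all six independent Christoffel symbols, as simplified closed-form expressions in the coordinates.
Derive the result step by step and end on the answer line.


E = 1 + (81/16)*u^4; F = -(135/8)*u^2*v^2; G = 1 + (225/4)*v^4
Gamma^k_ij = (1/2) g^{kl} (d_i g_jl + d_j g_il - d_l g_ij), with g^inv = (1/(EG-F^2)) [[G, -F], [-F, E]]
first partials: E_u = (81/4)*u^3, E_v = 0, F_u = -(135/4)*u*v^2, F_v = -(135/4)*u^2*v, G_u = 0, G_v = 225*v^3
D = EG - F^2 = 1 + (225/4)*v^4 + (81/16)*u^4
expanded: Gamma^u_uu = (G E_u - 2F F_u + F E_v)/(2D), Gamma^u_uv = (G E_v - F G_u)/(2D), Gamma^u_vv = (2G F_v - G G_u - F G_v)/(2D), Gamma^v_uu = (2E F_u - E E_v - F E_u)/(2D), Gamma^v_uv = (E G_u - F E_v)/(2D), Gamma^v_vv = (E G_v - 2F F_v + F G_u)/(2D); substitute and cancel common factors

Answer: Gamma_uuu = 162*u^3/(81*u^4 + 900*v^4 + 16), Gamma_uuv = 0, Gamma_uvv = -540*u^2*v/(81*u^4 + 900*v^4 + 16), Gamma_vuu = -540*u*v^2/(81*u^4 + 900*v^4 + 16), Gamma_vuv = 0, Gamma_vvv = 1800*v^3/(81*u^4 + 900*v^4 + 16)


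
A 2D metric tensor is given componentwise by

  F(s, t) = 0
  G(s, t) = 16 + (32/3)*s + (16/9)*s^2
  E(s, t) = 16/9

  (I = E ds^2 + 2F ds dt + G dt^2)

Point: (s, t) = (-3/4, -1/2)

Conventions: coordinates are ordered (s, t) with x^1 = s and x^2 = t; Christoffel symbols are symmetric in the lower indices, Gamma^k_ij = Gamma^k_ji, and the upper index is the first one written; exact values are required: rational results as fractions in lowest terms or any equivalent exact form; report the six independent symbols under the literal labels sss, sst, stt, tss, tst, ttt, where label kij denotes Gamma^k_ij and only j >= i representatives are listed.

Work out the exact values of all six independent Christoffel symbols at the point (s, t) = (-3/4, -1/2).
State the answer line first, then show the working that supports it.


Answer: Gamma_sss = 0, Gamma_sst = 0, Gamma_stt = -9/4, Gamma_tss = 0, Gamma_tst = 4/9, Gamma_ttt = 0

E = 16/9, F = 0, G = 9 at the point
E_s = 0, E_t = 0, F_s = 0, F_t = 0, G_s = 8, G_t = 0
EG - F^2 = 16;  g^inv = (1/16) * [[9, 0], [0, 16/9]]
first-kind symbols [ij,l] = (1/2)(d_i g_jl + d_j g_il - d_l g_ij): [ss,s] = E_s/2 = 0, [ss,t] = F_s - E_t/2 = 0, [st,s] = E_t/2 = 0, [st,t] = G_s/2 = 4, [tt,s] = F_t - G_s/2 = -4, [tt,t] = G_t/2 = 0
Gamma^s_ij = (G*[ij,s] - F*[ij,t])/(EG - F^2), Gamma^t_ij = (E*[ij,t] - F*[ij,s])/(EG - F^2)


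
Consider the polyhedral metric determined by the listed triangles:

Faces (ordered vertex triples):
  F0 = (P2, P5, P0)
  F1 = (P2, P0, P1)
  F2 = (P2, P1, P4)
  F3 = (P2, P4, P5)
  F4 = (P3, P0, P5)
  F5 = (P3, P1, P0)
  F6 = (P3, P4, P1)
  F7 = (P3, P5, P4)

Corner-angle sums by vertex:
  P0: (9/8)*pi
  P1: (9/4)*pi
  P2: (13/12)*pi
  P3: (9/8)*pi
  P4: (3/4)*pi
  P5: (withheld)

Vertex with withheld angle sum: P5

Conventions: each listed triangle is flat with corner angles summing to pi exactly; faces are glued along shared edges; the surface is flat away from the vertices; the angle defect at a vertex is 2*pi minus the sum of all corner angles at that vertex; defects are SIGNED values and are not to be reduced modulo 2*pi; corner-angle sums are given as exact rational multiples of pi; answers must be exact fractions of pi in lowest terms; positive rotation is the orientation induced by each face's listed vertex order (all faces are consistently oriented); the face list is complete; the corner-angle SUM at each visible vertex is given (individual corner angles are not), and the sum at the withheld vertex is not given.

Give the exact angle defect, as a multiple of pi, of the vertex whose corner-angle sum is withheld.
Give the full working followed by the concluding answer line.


V = 6, E = 12, F = 8; chi = V - E + F = 2
Gauss-Bonnet: total defect = 2*pi*chi = 4*pi; visible defects sum to (11/3)*pi

Answer: defect(P5) = pi/3


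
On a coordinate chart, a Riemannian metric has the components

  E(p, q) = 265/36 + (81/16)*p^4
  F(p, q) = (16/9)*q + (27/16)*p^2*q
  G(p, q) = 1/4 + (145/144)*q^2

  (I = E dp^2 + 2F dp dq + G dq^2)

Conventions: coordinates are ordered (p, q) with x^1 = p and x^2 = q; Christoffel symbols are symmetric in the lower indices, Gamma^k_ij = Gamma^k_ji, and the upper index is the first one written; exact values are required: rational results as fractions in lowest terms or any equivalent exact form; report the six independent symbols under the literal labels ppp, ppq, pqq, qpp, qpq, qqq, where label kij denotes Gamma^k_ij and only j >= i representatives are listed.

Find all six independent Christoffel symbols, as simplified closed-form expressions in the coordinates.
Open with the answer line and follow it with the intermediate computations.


Answer: Gamma_ppp = (2592*p^3*q^2 + 1458*p^3 - 3456*p*q^2)/(1296*p^4*q^2 + 729*p^4 - 3456*p^2*q^2 + 2449*q^2 + 1060), Gamma_ppq = 0, Gamma_pqq = (243*p^2 + 256)/(1296*p^4*q^2 + 729*p^4 - 3456*p^2*q^2 + 2449*q^2 + 1060), Gamma_qpp = (-10368*p^3*q + 14310*p*q)/(1296*p^4*q^2 + 729*p^4 - 3456*p^2*q^2 + 2449*q^2 + 1060), Gamma_qpq = 0, Gamma_qqq = (1296*p^4*q - 3456*p^2*q + 2449*q)/(1296*p^4*q^2 + 729*p^4 - 3456*p^2*q^2 + 2449*q^2 + 1060)

E = 265/36 + (81/16)*p^4; F = (16/9)*q + (27/16)*p^2*q; G = 1/4 + (145/144)*q^2
Gamma^k_ij = (1/2) g^{kl} (d_i g_jl + d_j g_il - d_l g_ij), with g^inv = (1/(EG-F^2)) [[G, -F], [-F, E]]
first partials: E_p = (81/4)*p^3, E_q = 0, F_p = (27/8)*p*q, F_q = 16/9 + (27/16)*p^2, G_p = 0, G_q = (145/72)*q
D = EG - F^2 = 265/144 + (2449/576)*q^2 - 6*p^2*q^2 + (81/64)*p^4 + (9/4)*p^4*q^2
expanded: Gamma^p_pp = (G E_p - 2F F_p + F E_q)/(2D), Gamma^p_pq = (G E_q - F G_p)/(2D), Gamma^p_qq = (2G F_q - G G_p - F G_q)/(2D), Gamma^q_pp = (2E F_p - E E_q - F E_p)/(2D), Gamma^q_pq = (E G_p - F E_q)/(2D), Gamma^q_qq = (E G_q - 2F F_q + F G_p)/(2D); substitute and cancel common factors


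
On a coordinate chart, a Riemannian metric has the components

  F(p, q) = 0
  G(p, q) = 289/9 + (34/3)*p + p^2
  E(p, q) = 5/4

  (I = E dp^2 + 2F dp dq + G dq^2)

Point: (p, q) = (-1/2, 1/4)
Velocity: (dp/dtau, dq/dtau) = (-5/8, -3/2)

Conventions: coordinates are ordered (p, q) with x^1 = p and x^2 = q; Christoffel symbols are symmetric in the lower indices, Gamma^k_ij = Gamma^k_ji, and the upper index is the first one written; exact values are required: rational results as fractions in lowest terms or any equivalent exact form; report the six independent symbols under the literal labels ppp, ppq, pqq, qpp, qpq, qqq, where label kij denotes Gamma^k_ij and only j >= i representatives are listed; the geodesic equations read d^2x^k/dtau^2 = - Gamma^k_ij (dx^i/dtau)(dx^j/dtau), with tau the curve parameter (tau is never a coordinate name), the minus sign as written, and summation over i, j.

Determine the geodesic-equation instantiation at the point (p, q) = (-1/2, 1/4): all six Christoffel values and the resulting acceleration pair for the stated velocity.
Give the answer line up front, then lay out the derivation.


Answer: Gamma_ppp = 0, Gamma_ppq = 0, Gamma_pqq = -62/15, Gamma_qpp = 0, Gamma_qpq = 6/31, Gamma_qqq = 0; accelerations (d^2p/dtau^2, d^2q/dtau^2) = (93/10, -45/124)

E = 5/4, F = 0, G = 961/36 at the point
E_p = 0, E_q = 0, F_p = 0, F_q = 0, G_p = 31/3, G_q = 0
EG - F^2 = 4805/144;  g^inv = (144/4805) * [[961/36, 0], [0, 5/4]]
first-kind symbols [ij,l] = (1/2)(d_i g_jl + d_j g_il - d_l g_ij): [pp,p] = E_p/2 = 0, [pp,q] = F_p - E_q/2 = 0, [pq,p] = E_q/2 = 0, [pq,q] = G_p/2 = 31/6, [qq,p] = F_q - G_p/2 = -31/6, [qq,q] = G_q/2 = 0
Gamma^p_ij = (G*[ij,p] - F*[ij,q])/(EG - F^2), Gamma^q_ij = (E*[ij,q] - F*[ij,p])/(EG - F^2)
Gamma_ppp = 0, Gamma_ppq = 0, Gamma_pqq = -62/15, Gamma_qpp = 0, Gamma_qpq = 6/31, Gamma_qqq = 0
d^2p/dtau^2 = -(Gamma_ppp*(-5/8)^2 + 2*Gamma_ppq*(-5/8)*(-3/2) + Gamma_pqq*(-3/2)^2) = 93/10
d^2q/dtau^2 = -(Gamma_qpp*(-5/8)^2 + 2*Gamma_qpq*(-5/8)*(-3/2) + Gamma_qqq*(-3/2)^2) = -45/124


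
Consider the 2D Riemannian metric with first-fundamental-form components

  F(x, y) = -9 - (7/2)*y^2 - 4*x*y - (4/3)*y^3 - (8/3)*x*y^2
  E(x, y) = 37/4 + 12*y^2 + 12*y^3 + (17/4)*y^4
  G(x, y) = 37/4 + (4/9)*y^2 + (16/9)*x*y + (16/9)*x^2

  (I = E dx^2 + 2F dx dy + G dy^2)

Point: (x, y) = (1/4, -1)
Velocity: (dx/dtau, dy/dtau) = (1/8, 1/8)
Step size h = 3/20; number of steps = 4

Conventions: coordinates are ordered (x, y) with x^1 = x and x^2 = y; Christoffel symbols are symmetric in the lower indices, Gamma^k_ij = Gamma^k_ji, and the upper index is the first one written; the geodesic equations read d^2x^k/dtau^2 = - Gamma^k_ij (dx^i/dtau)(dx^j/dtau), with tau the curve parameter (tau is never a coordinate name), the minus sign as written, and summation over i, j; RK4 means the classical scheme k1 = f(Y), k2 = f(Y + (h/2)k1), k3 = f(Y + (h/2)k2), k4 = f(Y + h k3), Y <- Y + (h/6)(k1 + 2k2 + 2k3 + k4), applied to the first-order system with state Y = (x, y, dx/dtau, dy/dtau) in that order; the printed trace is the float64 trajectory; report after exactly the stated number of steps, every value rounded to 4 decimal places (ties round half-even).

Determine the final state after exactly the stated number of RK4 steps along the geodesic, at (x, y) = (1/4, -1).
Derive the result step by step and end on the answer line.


f(Y) = (dx/dtau, dy/dtau, -Gamma^x_ij Y'^i Y'^j, -Gamma^y_ij Y'^i Y'^j) with the Gammas evaluated at the stage position; h = 0.150000; intermediate values shown to 6 dp
step 0: x = 0.2500, y = -1.0000, dx/dtau = 0.1250, dy/dtau = 0.1250
step 1:
  k1: at (x, y) = (0.250000, -1.000000), (dx/dtau, dy/dtau) = (0.125000, 0.125000); Gamma_xxx = 4.607088, Gamma_xxy = -3.130457, Gamma_xyy = 3.656223, Gamma_yxx = 5.741140, Gamma_yxy = -3.670262, Gamma_yyy = 4.207499; k1 = (0.125000, 0.125000, -0.031287, -0.040752)
  k2: at (x, y) = (0.259375, -0.990625), (dx/dtau, dy/dtau) = (0.122653, 0.121944); Gamma_xxx = 4.416983, Gamma_xxy = -2.966847, Gamma_xyy = 3.514773, Gamma_yxx = 5.507473, Gamma_yxy = -3.468854, Gamma_yyy = 4.033910; k2 = (0.122653, 0.121944, -0.029965, -0.039073)
  k3: at (x, y) = (0.259199, -0.990854), (dx/dtau, dy/dtau) = (0.122753, 0.122070); Gamma_xxx = 4.421051, Gamma_xxy = -2.970307, Gamma_xyy = 3.517840, Gamma_yxx = 5.512500, Gamma_yxy = -3.473131, Gamma_yyy = 4.037693; k3 = (0.122753, 0.122070, -0.030020, -0.039144)
  k4: at (x, y) = (0.268413, -0.981690), (dx/dtau, dy/dtau) = (0.120497, 0.119128); Gamma_xxx = 4.243078, Gamma_xxy = -2.819075, Gamma_xyy = 3.383253, Gamma_yxx = 5.293858, Gamma_yxy = -3.286919, Gamma_yyy = 3.872730; k4 = (0.120497, 0.119128, -0.028688, -0.037460)
  Y <- Y + (h/6)(k1 + 2k2 + 2k3 + k4): x = 0.2684, y = -0.9817, dx/dtau = 0.1205, dy/dtau = 0.1191
step 2:
  k1: at (x, y) = (0.268408, -0.981696), (dx/dtau, dy/dtau) = (0.120501, 0.119134); Gamma_xxx = 4.243190, Gamma_xxy = -2.819169, Gamma_xyy = 3.383339, Gamma_yxx = 5.293996, Gamma_yxy = -3.287035, Gamma_yyy = 3.872835; k1 = (0.120501, 0.119134, -0.028690, -0.037463)
  k2: at (x, y) = (0.277445, -0.972761), (dx/dtau, dy/dtau) = (0.118350, 0.116324); Gamma_xxx = 4.077353, Gamma_xxy = -2.679966, Gamma_xyy = 3.255997, Gamma_yxx = 5.090361, Gamma_yxy = -3.115578, Gamma_yyy = 3.716947; k2 = (0.118350, 0.116324, -0.027378, -0.035810)
  k3: at (x, y) = (0.277284, -0.972972), (dx/dtau, dy/dtau) = (0.118448, 0.116448); Gamma_xxx = 4.080738, Gamma_xxy = -2.682776, Gamma_xyy = 3.258634, Gamma_yxx = 5.094542, Gamma_yxy = -3.119053, Gamma_yyy = 3.720193; k3 = (0.118448, 0.116448, -0.027433, -0.035880)
  k4: at (x, y) = (0.286175, -0.964229), (dx/dtau, dy/dtau) = (0.116386, 0.113752); Gamma_xxx = 3.925650, Gamma_xxy = -2.554071, Gamma_xyy = 3.137878, Gamma_yxx = 4.904181, Gamma_yxy = -2.960461, Gamma_yyy = 3.572541; k4 = (0.116386, 0.113752, -0.026151, -0.034270)
  Y <- Y + (h/6)(k1 + 2k2 + 2k3 + k4): x = 0.2862, y = -0.9642, dx/dtau = 0.1164, dy/dtau = 0.1138
step 3:
  k1: at (x, y) = (0.286170, -0.964235), (dx/dtau, dy/dtau) = (0.116390, 0.113756); Gamma_xxx = 3.925750, Gamma_xxy = -2.554154, Gamma_xyy = 3.137957, Gamma_yxx = 4.904304, Gamma_yxy = -2.960562, Gamma_yyy = 3.572638; k1 = (0.116390, 0.113756, -0.026153, -0.034272)
  k2: at (x, y) = (0.294899, -0.955704), (dx/dtau, dy/dtau) = (0.114428, 0.111186); Gamma_xxx = 3.781258, Gamma_xxy = -2.435565, Gamma_xyy = 3.023947, Gamma_yxx = 4.727016, Gamma_yxy = -2.814360, Gamma_yyy = 3.433406; k2 = (0.114428, 0.111186, -0.024920, -0.032726)
  k3: at (x, y) = (0.294752, -0.955896), (dx/dtau, dy/dtau) = (0.114521, 0.111302); Gamma_xxx = 3.784053, Gamma_xxy = -2.437832, Gamma_xyy = 3.026189, Gamma_yxx = 4.730467, Gamma_yxy = -2.817169, Gamma_yyy = 3.436159; k3 = (0.114521, 0.111302, -0.024970, -0.032790)
  k4: at (x, y) = (0.303348, -0.947540), (dx/dtau, dy/dtau) = (0.112644, 0.108838); Gamma_xxx = 3.648854, Gamma_xxy = -2.328019, Gamma_xyy = 2.918194, Gamma_yxx = 4.564628, Gamma_yxy = -2.681704, Gamma_yyy = 3.304427; k4 = (0.112644, 0.108838, -0.023784, -0.031307)
  Y <- Y + (h/6)(k1 + 2k2 + 2k3 + k4): x = 0.3033, y = -0.9475, dx/dtau = 0.1126, dy/dtau = 0.1088
step 4:
  k1: at (x, y) = (0.303343, -0.947546), (dx/dtau, dy/dtau) = (0.112647, 0.108841); Gamma_xxx = 3.648938, Gamma_xxy = -2.328087, Gamma_xyy = 2.918263, Gamma_yxx = 4.564732, Gamma_yxy = -2.681789, Gamma_yyy = 3.304512; k1 = (0.112647, 0.108841, -0.023786, -0.031309)
  k2: at (x, y) = (0.311792, -0.939383), (dx/dtau, dy/dtau) = (0.110863, 0.106493); Gamma_xxx = 3.522819, Gamma_xxy = -2.226687, Gamma_xyy = 2.816323, Gamma_yxx = 4.410075, Gamma_yxy = -2.556618, Gamma_yyy = 3.180320; k2 = (0.110863, 0.106493, -0.022660, -0.029902)
  k3: at (x, y) = (0.311658, -0.939559), (dx/dtau, dy/dtau) = (0.110947, 0.106598); Gamma_xxx = 3.525122, Gamma_xxy = -2.228516, Gamma_xyy = 2.818220, Gamma_yxx = 4.412918, Gamma_yxy = -2.558889, Gamma_yyy = 3.182645; k3 = (0.110947, 0.106598, -0.022703, -0.029958)
  k4: at (x, y) = (0.319985, -0.931556), (dx/dtau, dy/dtau) = (0.109241, 0.104347); Gamma_xxx = 3.406937, Gamma_xxy = -2.134408, Gamma_xyy = 2.721632, Gamma_yxx = 4.268021, Gamma_yxy = -2.442630, Gamma_yyy = 3.065116; k4 = (0.109241, 0.104347, -0.021631, -0.028620)
  Y <- Y + (h/6)(k1 + 2k2 + 2k3 + k4): x = 0.3200, y = -0.9316, dx/dtau = 0.1092, dy/dtau = 0.1043

Answer: x = 0.3200, y = -0.9316, dx/dtau = 0.1092, dy/dtau = 0.1043
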